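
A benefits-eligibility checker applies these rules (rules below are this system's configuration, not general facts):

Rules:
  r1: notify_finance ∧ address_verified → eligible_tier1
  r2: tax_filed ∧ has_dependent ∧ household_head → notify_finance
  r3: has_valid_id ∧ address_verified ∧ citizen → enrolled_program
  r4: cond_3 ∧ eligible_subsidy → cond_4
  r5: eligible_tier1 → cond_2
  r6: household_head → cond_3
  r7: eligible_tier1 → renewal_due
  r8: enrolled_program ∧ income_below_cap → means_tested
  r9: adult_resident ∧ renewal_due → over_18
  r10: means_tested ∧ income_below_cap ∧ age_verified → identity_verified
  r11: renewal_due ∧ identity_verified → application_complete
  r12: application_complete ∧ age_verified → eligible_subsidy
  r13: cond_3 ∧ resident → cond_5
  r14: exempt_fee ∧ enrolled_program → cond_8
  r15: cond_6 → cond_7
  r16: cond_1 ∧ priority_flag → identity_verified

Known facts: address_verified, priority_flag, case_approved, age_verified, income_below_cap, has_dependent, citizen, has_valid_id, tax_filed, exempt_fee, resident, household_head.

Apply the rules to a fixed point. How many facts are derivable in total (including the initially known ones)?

25

Round 1 fires r2, r3, r6, giving notify_finance, enrolled_program, cond_3.
Round 2 fires r1, r8, r13, r14, giving eligible_tier1, means_tested, cond_5, cond_8.
Round 3 fires r5, r7, r10, giving cond_2, renewal_due, identity_verified.
Round 4 fires r11, giving application_complete.
Round 5 fires r12, giving eligible_subsidy.
Round 6 fires r4, giving cond_4.
Closure: {address_verified, age_verified, application_complete, case_approved, citizen, cond_2, cond_3, cond_4, cond_5, cond_8, eligible_subsidy, eligible_tier1, enrolled_program, exempt_fee, has_dependent, has_valid_id, household_head, identity_verified, income_below_cap, means_tested, notify_finance, priority_flag, renewal_due, resident, tax_filed} — 25 facts.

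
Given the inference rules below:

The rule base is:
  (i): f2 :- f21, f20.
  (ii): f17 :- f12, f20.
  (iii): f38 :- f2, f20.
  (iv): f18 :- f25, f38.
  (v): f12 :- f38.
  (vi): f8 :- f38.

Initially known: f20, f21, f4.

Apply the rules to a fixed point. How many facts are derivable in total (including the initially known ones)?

Round 1 — (i), derive f2.
Round 2 — (iii), derive f38.
Round 3 — (v), (vi), derive f12, f8.
Round 4 — (ii), derive f17.
Closure: {f12, f17, f2, f20, f21, f38, f4, f8} — 8 facts.

8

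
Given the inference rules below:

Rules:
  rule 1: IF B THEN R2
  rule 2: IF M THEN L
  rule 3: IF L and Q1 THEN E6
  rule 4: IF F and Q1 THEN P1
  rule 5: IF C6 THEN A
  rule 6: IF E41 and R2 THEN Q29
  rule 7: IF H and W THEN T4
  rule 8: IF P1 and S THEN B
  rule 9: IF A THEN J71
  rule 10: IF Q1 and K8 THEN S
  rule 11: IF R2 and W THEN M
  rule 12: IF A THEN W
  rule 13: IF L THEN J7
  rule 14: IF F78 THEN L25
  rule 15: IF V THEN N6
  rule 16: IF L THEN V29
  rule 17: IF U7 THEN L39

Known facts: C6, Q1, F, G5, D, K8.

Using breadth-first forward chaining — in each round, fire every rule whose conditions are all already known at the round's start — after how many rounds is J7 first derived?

Round 1: rule 4 [IF F and Q1 THEN P1]; rule 5 [IF C6 THEN A]; rule 10 [IF Q1 and K8 THEN S]. New: P1, A, S.
Round 2: rule 8 [IF P1 and S THEN B]; rule 9 [IF A THEN J71]; rule 12 [IF A THEN W]. New: B, J71, W.
Round 3: rule 1 [IF B THEN R2]. New: R2.
Round 4: rule 11 [IF R2 and W THEN M]. New: M.
Round 5: rule 2 [IF M THEN L]. New: L.
Round 6: rule 3 [IF L and Q1 THEN E6]; rule 13 [IF L THEN J7]; rule 16 [IF L THEN V29]. New: E6, J7, V29.
J7 first appears in round 6.

6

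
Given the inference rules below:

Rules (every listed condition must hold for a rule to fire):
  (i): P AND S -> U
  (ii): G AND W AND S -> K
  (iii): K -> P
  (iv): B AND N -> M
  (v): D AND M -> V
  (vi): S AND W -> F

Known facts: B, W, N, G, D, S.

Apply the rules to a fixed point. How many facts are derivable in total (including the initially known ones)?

12

Round 1 — (ii), (iv), (vi), derive K, M, F.
Round 2 — (iii), (v), derive P, V.
Round 3 — (i), derive U.
Closure: {B, D, F, G, K, M, N, P, S, U, V, W} — 12 facts.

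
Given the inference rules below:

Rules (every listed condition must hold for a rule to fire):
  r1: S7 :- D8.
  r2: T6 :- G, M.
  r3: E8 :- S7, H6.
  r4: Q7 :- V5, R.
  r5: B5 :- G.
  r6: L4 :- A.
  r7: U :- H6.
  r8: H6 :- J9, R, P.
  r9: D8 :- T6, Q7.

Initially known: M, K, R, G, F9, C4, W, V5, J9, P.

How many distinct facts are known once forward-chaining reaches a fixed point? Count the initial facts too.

Round 1: r2 [T6 :- G, M.]; r4 [Q7 :- V5, R.]; r5 [B5 :- G.]; r8 [H6 :- J9, R, P.]. Adds T6, Q7, B5, H6.
Round 2: r7 [U :- H6.]; r9 [D8 :- T6, Q7.]. Adds U, D8.
Round 3: r1 [S7 :- D8.]. Adds S7.
Round 4: r3 [E8 :- S7, H6.]. Adds E8.
Closure: {B5, C4, D8, E8, F9, G, H6, J9, K, M, P, Q7, R, S7, T6, U, V5, W} — 18 facts.

18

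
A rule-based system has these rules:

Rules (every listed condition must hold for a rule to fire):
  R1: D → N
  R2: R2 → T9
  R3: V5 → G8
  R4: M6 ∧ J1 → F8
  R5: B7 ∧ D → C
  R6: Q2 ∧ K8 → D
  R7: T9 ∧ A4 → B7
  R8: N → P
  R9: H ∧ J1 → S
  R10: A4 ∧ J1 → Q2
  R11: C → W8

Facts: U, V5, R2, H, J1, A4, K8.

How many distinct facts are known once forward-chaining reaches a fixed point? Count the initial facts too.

17

Round 1: R2 [R2 → T9]; R3 [V5 → G8]; R9 [H ∧ J1 → S]; R10 [A4 ∧ J1 → Q2]. Adds T9, G8, S, Q2.
Round 2: R6 [Q2 ∧ K8 → D]; R7 [T9 ∧ A4 → B7]. Adds D, B7.
Round 3: R1 [D → N]; R5 [B7 ∧ D → C]. Adds N, C.
Round 4: R8 [N → P]; R11 [C → W8]. Adds P, W8.
Closure: {A4, B7, C, D, G8, H, J1, K8, N, P, Q2, R2, S, T9, U, V5, W8} — 17 facts.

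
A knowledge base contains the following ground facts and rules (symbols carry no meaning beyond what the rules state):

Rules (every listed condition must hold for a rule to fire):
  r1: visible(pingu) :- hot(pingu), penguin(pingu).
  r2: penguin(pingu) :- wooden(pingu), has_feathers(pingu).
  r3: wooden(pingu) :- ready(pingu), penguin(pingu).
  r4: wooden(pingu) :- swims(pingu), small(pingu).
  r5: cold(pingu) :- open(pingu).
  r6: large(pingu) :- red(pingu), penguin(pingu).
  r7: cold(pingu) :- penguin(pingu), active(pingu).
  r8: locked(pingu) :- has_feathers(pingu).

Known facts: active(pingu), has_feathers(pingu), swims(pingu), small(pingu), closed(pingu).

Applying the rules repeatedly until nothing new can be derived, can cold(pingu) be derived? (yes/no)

Round 1: r4 [wooden(pingu) :- swims(pingu), small(pingu).]; r8 [locked(pingu) :- has_feathers(pingu).]. Adds wooden(pingu), locked(pingu).
Round 2: r2 [penguin(pingu) :- wooden(pingu), has_feathers(pingu).]. Adds penguin(pingu).
Round 3: r7 [cold(pingu) :- penguin(pingu), active(pingu).]. Adds cold(pingu).
cold(pingu) appears in round 3, so it is derivable.

yes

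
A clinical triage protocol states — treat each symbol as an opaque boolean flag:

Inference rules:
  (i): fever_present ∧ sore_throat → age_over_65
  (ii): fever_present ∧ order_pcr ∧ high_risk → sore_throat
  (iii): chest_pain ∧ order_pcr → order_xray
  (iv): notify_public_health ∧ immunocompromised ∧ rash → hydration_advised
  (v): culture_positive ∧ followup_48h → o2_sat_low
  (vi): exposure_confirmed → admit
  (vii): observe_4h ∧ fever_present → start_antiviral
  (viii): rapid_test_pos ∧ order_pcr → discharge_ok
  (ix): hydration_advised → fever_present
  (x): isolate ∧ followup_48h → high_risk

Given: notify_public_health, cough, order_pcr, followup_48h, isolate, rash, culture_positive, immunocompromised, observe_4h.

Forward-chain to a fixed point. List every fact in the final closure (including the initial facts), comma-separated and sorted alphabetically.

age_over_65, cough, culture_positive, fever_present, followup_48h, high_risk, hydration_advised, immunocompromised, isolate, notify_public_health, o2_sat_low, observe_4h, order_pcr, rash, sore_throat, start_antiviral

Round 1 — (iv), (v), (x), derive hydration_advised, o2_sat_low, high_risk.
Round 2 — (ix), derive fever_present.
Round 3 — (ii), (vii), derive sore_throat, start_antiviral.
Round 4 — (i), derive age_over_65.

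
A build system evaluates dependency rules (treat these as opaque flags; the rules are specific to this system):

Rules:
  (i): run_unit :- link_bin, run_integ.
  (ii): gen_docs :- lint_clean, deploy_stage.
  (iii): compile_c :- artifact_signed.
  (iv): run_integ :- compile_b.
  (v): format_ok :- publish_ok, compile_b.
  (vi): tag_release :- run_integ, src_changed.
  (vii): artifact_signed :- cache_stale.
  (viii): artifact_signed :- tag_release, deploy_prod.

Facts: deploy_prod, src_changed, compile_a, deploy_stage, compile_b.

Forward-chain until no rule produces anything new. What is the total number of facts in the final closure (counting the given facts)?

9

[1] (iv) [run_integ :- compile_b.]. ⇒ new: run_integ.
[2] (vi) [tag_release :- run_integ, src_changed.]. ⇒ new: tag_release.
[3] (viii) [artifact_signed :- tag_release, deploy_prod.]. ⇒ new: artifact_signed.
[4] (iii) [compile_c :- artifact_signed.]. ⇒ new: compile_c.
Closure: {artifact_signed, compile_a, compile_b, compile_c, deploy_prod, deploy_stage, run_integ, src_changed, tag_release} — 9 facts.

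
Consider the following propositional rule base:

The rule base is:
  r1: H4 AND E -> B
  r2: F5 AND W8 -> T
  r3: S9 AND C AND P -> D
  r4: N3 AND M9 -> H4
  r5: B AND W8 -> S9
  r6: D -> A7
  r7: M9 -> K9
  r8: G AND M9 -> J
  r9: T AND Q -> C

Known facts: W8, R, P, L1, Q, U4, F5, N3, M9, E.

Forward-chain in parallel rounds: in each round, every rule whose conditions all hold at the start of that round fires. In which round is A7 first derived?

Round 1 fires r2, r4, r7, giving T, H4, K9.
Round 2 fires r1, r9, giving B, C.
Round 3 fires r5, giving S9.
Round 4 fires r3, giving D.
Round 5 fires r6, giving A7.
A7 first appears in round 5.

5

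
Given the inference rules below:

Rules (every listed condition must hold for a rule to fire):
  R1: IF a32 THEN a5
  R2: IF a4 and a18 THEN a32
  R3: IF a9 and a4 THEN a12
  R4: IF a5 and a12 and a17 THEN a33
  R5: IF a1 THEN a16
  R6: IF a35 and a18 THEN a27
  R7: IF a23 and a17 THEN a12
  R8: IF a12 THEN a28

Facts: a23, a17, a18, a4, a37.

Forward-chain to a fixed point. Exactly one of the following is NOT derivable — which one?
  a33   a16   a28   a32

Round 1 fires R2, R7, giving a32, a12.
Round 2 fires R1, R8, giving a5, a28.
Round 3 fires R4, giving a33.
Derived: a28 (round 2), a32 (round 1), a33 (round 3). a16 never appears in any round.

a16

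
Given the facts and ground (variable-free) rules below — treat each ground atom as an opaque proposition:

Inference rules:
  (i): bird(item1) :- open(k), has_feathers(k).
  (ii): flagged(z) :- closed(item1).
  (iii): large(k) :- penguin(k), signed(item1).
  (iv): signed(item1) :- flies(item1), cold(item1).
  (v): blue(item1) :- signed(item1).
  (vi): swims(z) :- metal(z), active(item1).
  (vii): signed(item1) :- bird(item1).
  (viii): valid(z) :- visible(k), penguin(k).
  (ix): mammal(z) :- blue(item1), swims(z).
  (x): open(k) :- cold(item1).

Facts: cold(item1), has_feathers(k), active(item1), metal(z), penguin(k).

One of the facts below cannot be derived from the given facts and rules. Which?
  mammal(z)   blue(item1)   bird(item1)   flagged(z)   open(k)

Round 1 fires (vi), (x), giving swims(z), open(k).
Round 2 fires (i), giving bird(item1).
Round 3 fires (vii), giving signed(item1).
Round 4 fires (iii), (v), giving large(k), blue(item1).
Round 5 fires (ix), giving mammal(z).
Derived: open(k) (round 1), blue(item1) (round 4), mammal(z) (round 5), bird(item1) (round 2). flagged(z) never appears in any round.

flagged(z)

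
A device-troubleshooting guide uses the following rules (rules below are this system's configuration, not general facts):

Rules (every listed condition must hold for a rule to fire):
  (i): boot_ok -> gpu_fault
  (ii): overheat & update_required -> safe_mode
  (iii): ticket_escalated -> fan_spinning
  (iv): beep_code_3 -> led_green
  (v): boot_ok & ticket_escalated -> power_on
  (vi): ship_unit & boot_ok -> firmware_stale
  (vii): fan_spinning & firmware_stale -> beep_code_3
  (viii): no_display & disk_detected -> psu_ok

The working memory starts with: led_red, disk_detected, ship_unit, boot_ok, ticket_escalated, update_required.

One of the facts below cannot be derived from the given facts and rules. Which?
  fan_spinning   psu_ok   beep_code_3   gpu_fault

psu_ok

[1] (i) [boot_ok -> gpu_fault]; (iii) [ticket_escalated -> fan_spinning]; (v) [boot_ok & ticket_escalated -> power_on]; (vi) [ship_unit & boot_ok -> firmware_stale]. ⇒ new: gpu_fault, fan_spinning, power_on, firmware_stale.
[2] (vii) [fan_spinning & firmware_stale -> beep_code_3]. ⇒ new: beep_code_3.
[3] (iv) [beep_code_3 -> led_green]. ⇒ new: led_green.
Derived: gpu_fault (round 1), fan_spinning (round 1), beep_code_3 (round 2). psu_ok never appears in any round.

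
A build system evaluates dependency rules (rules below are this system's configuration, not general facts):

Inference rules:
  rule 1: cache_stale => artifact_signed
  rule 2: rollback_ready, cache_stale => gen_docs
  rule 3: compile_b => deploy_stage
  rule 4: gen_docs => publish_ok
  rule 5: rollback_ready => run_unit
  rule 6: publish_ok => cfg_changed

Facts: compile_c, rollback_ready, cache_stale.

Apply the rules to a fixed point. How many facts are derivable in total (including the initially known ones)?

Round 1: rule 1 [cache_stale => artifact_signed]; rule 2 [rollback_ready, cache_stale => gen_docs]; rule 5 [rollback_ready => run_unit]. Adds artifact_signed, gen_docs, run_unit.
Round 2: rule 4 [gen_docs => publish_ok]. Adds publish_ok.
Round 3: rule 6 [publish_ok => cfg_changed]. Adds cfg_changed.
Closure: {artifact_signed, cache_stale, cfg_changed, compile_c, gen_docs, publish_ok, rollback_ready, run_unit} — 8 facts.

8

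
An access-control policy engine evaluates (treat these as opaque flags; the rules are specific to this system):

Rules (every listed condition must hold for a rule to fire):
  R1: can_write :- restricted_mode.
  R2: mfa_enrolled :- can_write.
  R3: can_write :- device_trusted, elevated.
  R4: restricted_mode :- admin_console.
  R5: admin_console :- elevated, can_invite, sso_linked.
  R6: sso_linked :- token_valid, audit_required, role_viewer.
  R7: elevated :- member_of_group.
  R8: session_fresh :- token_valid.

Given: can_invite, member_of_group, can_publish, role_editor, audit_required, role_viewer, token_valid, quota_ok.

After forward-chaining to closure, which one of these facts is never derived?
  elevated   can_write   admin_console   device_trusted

device_trusted

Round 1 fires R6, R7, R8, giving sso_linked, elevated, session_fresh.
Round 2 fires R5, giving admin_console.
Round 3 fires R4, giving restricted_mode.
Round 4 fires R1, giving can_write.
Round 5 fires R2, giving mfa_enrolled.
Derived: elevated (round 1), admin_console (round 2), can_write (round 4). device_trusted never appears in any round.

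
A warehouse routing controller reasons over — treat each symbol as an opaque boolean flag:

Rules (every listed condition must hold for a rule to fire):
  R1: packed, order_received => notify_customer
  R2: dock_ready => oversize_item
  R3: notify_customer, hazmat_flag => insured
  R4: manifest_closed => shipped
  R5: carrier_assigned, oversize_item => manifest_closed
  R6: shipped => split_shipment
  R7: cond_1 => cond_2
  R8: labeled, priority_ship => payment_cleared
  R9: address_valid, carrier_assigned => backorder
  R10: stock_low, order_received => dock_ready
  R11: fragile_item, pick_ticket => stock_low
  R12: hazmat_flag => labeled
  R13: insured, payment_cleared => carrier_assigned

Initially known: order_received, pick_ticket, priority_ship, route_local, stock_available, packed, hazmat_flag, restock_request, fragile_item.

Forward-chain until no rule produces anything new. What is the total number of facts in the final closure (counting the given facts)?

20

Round 1: R1 [packed, order_received => notify_customer]; R11 [fragile_item, pick_ticket => stock_low]; R12 [hazmat_flag => labeled]. New: notify_customer, stock_low, labeled.
Round 2: R3 [notify_customer, hazmat_flag => insured]; R8 [labeled, priority_ship => payment_cleared]; R10 [stock_low, order_received => dock_ready]. New: insured, payment_cleared, dock_ready.
Round 3: R2 [dock_ready => oversize_item]; R13 [insured, payment_cleared => carrier_assigned]. New: oversize_item, carrier_assigned.
Round 4: R5 [carrier_assigned, oversize_item => manifest_closed]. New: manifest_closed.
Round 5: R4 [manifest_closed => shipped]. New: shipped.
Round 6: R6 [shipped => split_shipment]. New: split_shipment.
Closure: {carrier_assigned, dock_ready, fragile_item, hazmat_flag, insured, labeled, manifest_closed, notify_customer, order_received, oversize_item, packed, payment_cleared, pick_ticket, priority_ship, restock_request, route_local, shipped, split_shipment, stock_available, stock_low} — 20 facts.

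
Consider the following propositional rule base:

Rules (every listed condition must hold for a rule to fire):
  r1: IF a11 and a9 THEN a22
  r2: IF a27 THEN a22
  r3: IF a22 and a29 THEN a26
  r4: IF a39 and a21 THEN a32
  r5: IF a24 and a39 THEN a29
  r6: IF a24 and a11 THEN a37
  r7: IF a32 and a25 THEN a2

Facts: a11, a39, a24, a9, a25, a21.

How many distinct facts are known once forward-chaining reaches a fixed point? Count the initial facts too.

12

Round 1: r1 [IF a11 and a9 THEN a22]; r4 [IF a39 and a21 THEN a32]; r5 [IF a24 and a39 THEN a29]; r6 [IF a24 and a11 THEN a37]. Adds a22, a32, a29, a37.
Round 2: r3 [IF a22 and a29 THEN a26]; r7 [IF a32 and a25 THEN a2]. Adds a26, a2.
Closure: {a11, a2, a21, a22, a24, a25, a26, a29, a32, a37, a39, a9} — 12 facts.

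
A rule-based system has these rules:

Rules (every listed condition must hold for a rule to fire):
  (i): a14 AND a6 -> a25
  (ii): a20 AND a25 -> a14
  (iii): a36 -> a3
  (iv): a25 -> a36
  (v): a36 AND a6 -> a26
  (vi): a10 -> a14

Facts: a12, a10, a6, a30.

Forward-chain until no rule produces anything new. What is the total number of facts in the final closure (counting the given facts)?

Round 1 fires (vi), giving a14.
Round 2 fires (i), giving a25.
Round 3 fires (iv), giving a36.
Round 4 fires (iii), (v), giving a3, a26.
Closure: {a10, a12, a14, a25, a26, a3, a30, a36, a6} — 9 facts.

9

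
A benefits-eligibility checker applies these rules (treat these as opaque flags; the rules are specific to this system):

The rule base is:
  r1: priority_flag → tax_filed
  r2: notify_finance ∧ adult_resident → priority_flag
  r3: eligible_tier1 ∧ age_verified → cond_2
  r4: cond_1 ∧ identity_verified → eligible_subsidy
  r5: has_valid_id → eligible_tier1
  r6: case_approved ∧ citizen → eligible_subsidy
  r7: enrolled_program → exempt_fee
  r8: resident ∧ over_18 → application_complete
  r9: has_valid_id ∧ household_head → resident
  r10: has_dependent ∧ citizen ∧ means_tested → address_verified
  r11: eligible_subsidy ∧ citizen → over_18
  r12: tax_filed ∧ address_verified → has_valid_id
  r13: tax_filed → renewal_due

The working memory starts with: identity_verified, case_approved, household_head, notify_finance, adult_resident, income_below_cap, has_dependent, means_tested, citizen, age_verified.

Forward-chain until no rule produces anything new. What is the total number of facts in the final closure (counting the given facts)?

Round 1: r2 [notify_finance ∧ adult_resident → priority_flag]; r6 [case_approved ∧ citizen → eligible_subsidy]; r10 [has_dependent ∧ citizen ∧ means_tested → address_verified]. Adds priority_flag, eligible_subsidy, address_verified.
Round 2: r1 [priority_flag → tax_filed]; r11 [eligible_subsidy ∧ citizen → over_18]. Adds tax_filed, over_18.
Round 3: r12 [tax_filed ∧ address_verified → has_valid_id]; r13 [tax_filed → renewal_due]. Adds has_valid_id, renewal_due.
Round 4: r5 [has_valid_id → eligible_tier1]; r9 [has_valid_id ∧ household_head → resident]. Adds eligible_tier1, resident.
Round 5: r3 [eligible_tier1 ∧ age_verified → cond_2]; r8 [resident ∧ over_18 → application_complete]. Adds cond_2, application_complete.
Closure: {address_verified, adult_resident, age_verified, application_complete, case_approved, citizen, cond_2, eligible_subsidy, eligible_tier1, has_dependent, has_valid_id, household_head, identity_verified, income_below_cap, means_tested, notify_finance, over_18, priority_flag, renewal_due, resident, tax_filed} — 21 facts.

21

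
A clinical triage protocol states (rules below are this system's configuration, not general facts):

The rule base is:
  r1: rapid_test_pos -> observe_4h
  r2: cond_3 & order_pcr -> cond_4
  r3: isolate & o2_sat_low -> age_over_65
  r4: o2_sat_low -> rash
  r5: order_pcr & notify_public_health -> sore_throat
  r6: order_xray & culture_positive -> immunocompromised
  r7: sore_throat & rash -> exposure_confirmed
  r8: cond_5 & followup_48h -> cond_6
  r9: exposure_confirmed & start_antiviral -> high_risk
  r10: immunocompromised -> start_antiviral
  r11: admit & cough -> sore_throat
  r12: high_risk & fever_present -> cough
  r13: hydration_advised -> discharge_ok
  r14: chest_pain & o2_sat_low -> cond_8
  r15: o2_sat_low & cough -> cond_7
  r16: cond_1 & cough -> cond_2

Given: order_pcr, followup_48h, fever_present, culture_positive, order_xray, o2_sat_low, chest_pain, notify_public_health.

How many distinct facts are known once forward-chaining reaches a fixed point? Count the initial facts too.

Round 1: r4 [o2_sat_low -> rash]; r5 [order_pcr & notify_public_health -> sore_throat]; r6 [order_xray & culture_positive -> immunocompromised]; r14 [chest_pain & o2_sat_low -> cond_8]. Adds rash, sore_throat, immunocompromised, cond_8.
Round 2: r7 [sore_throat & rash -> exposure_confirmed]; r10 [immunocompromised -> start_antiviral]. Adds exposure_confirmed, start_antiviral.
Round 3: r9 [exposure_confirmed & start_antiviral -> high_risk]. Adds high_risk.
Round 4: r12 [high_risk & fever_present -> cough]. Adds cough.
Round 5: r15 [o2_sat_low & cough -> cond_7]. Adds cond_7.
Closure: {chest_pain, cond_7, cond_8, cough, culture_positive, exposure_confirmed, fever_present, followup_48h, high_risk, immunocompromised, notify_public_health, o2_sat_low, order_pcr, order_xray, rash, sore_throat, start_antiviral} — 17 facts.

17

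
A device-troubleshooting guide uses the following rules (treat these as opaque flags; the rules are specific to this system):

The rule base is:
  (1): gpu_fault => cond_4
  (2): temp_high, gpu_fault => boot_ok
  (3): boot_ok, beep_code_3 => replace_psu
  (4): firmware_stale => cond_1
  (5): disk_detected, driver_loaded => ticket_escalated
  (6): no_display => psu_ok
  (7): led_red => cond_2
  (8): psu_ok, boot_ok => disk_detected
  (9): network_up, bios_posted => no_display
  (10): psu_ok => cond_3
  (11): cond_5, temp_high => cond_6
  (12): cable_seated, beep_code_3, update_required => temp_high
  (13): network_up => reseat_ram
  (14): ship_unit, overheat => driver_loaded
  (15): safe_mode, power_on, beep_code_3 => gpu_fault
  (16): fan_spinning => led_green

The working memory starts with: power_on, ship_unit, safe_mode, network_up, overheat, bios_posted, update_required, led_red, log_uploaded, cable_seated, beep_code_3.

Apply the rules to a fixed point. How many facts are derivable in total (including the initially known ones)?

24

Round 1 fires (7), (9), (12), (13), (14), (15), giving cond_2, no_display, temp_high, reseat_ram, driver_loaded, gpu_fault.
Round 2 fires (1), (2), (6), giving cond_4, boot_ok, psu_ok.
Round 3 fires (3), (8), (10), giving replace_psu, disk_detected, cond_3.
Round 4 fires (5), giving ticket_escalated.
Closure: {beep_code_3, bios_posted, boot_ok, cable_seated, cond_2, cond_3, cond_4, disk_detected, driver_loaded, gpu_fault, led_red, log_uploaded, network_up, no_display, overheat, power_on, psu_ok, replace_psu, reseat_ram, safe_mode, ship_unit, temp_high, ticket_escalated, update_required} — 24 facts.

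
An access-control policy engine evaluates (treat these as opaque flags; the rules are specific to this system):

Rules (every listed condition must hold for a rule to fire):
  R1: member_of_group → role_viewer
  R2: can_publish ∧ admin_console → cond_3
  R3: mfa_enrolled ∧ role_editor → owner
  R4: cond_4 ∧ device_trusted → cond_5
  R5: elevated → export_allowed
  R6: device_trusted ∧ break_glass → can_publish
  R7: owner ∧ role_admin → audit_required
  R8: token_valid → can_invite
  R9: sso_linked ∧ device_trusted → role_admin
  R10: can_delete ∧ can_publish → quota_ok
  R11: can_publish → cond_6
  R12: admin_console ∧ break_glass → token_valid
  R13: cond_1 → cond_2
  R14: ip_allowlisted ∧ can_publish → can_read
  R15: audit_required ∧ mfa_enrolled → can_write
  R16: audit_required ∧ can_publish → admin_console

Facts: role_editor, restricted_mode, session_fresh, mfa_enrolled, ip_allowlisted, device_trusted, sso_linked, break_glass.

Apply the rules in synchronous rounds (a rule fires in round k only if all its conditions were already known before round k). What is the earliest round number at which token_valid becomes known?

Round 1: R3 [mfa_enrolled ∧ role_editor → owner]; R6 [device_trusted ∧ break_glass → can_publish]; R9 [sso_linked ∧ device_trusted → role_admin]. Adds owner, can_publish, role_admin.
Round 2: R7 [owner ∧ role_admin → audit_required]; R11 [can_publish → cond_6]; R14 [ip_allowlisted ∧ can_publish → can_read]. Adds audit_required, cond_6, can_read.
Round 3: R15 [audit_required ∧ mfa_enrolled → can_write]; R16 [audit_required ∧ can_publish → admin_console]. Adds can_write, admin_console.
Round 4: R2 [can_publish ∧ admin_console → cond_3]; R12 [admin_console ∧ break_glass → token_valid]. Adds cond_3, token_valid.
token_valid first appears in round 4.

4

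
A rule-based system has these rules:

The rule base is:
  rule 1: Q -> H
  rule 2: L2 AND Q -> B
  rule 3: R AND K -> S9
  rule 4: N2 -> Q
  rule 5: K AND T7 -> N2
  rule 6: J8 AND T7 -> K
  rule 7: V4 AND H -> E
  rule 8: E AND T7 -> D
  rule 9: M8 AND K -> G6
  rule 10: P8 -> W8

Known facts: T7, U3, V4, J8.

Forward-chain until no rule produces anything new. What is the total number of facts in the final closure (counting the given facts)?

Round 1 — rule 6, derive K.
Round 2 — rule 5, derive N2.
Round 3 — rule 4, derive Q.
Round 4 — rule 1, derive H.
Round 5 — rule 7, derive E.
Round 6 — rule 8, derive D.
Closure: {D, E, H, J8, K, N2, Q, T7, U3, V4} — 10 facts.

10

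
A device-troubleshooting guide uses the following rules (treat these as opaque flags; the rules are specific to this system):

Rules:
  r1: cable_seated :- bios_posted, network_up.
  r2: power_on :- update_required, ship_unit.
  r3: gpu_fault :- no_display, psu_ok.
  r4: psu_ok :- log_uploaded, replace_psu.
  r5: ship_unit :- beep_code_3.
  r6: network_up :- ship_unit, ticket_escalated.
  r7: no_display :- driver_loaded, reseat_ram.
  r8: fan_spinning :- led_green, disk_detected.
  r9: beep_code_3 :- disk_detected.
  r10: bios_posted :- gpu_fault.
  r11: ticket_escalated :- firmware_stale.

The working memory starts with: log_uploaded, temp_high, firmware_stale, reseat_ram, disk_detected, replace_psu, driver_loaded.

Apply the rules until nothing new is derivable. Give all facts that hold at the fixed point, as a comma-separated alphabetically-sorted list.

Round 1 — r4, r7, r9, r11, derive psu_ok, no_display, beep_code_3, ticket_escalated.
Round 2 — r3, r5, derive gpu_fault, ship_unit.
Round 3 — r6, r10, derive network_up, bios_posted.
Round 4 — r1, derive cable_seated.

beep_code_3, bios_posted, cable_seated, disk_detected, driver_loaded, firmware_stale, gpu_fault, log_uploaded, network_up, no_display, psu_ok, replace_psu, reseat_ram, ship_unit, temp_high, ticket_escalated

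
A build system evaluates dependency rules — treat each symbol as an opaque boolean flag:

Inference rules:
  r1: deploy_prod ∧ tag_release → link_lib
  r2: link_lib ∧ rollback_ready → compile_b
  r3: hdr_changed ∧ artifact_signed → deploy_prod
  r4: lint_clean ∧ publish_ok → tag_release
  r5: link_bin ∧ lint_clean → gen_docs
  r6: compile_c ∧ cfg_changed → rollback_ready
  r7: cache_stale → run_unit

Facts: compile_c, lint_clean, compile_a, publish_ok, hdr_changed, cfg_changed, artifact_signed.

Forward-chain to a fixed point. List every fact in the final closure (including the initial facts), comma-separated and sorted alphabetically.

Round 1 — r3, r4, r6, derive deploy_prod, tag_release, rollback_ready.
Round 2 — r1, derive link_lib.
Round 3 — r2, derive compile_b.

artifact_signed, cfg_changed, compile_a, compile_b, compile_c, deploy_prod, hdr_changed, link_lib, lint_clean, publish_ok, rollback_ready, tag_release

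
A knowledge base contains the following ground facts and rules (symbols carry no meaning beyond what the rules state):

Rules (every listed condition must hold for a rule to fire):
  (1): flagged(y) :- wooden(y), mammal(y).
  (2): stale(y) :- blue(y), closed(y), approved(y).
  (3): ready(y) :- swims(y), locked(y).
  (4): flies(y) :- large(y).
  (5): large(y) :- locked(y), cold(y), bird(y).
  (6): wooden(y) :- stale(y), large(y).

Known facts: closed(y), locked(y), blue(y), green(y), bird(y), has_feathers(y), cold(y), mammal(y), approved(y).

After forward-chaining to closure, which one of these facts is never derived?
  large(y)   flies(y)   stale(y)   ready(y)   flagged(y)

Round 1 fires (2), (5), giving stale(y), large(y).
Round 2 fires (4), (6), giving flies(y), wooden(y).
Round 3 fires (1), giving flagged(y).
Derived: flagged(y) (round 3), flies(y) (round 2), large(y) (round 1), stale(y) (round 1). ready(y) never appears in any round.

ready(y)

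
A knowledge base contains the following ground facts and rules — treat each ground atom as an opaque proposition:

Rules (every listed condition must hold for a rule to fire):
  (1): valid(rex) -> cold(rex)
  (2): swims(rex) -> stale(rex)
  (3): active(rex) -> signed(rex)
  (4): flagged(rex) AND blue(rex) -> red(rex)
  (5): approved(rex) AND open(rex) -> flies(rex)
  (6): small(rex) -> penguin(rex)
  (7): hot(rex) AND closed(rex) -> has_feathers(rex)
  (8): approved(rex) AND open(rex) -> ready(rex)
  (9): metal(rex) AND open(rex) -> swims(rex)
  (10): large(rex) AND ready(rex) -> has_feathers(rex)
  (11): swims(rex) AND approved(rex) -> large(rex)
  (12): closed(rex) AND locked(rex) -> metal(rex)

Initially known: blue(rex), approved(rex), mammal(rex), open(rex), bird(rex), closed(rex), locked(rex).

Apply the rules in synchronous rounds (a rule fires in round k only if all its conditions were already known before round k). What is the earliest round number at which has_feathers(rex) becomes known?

Round 1: (5) [approved(rex) AND open(rex) -> flies(rex)]; (8) [approved(rex) AND open(rex) -> ready(rex)]; (12) [closed(rex) AND locked(rex) -> metal(rex)]. New: flies(rex), ready(rex), metal(rex).
Round 2: (9) [metal(rex) AND open(rex) -> swims(rex)]. New: swims(rex).
Round 3: (2) [swims(rex) -> stale(rex)]; (11) [swims(rex) AND approved(rex) -> large(rex)]. New: stale(rex), large(rex).
Round 4: (10) [large(rex) AND ready(rex) -> has_feathers(rex)]. New: has_feathers(rex).
has_feathers(rex) first appears in round 4.

4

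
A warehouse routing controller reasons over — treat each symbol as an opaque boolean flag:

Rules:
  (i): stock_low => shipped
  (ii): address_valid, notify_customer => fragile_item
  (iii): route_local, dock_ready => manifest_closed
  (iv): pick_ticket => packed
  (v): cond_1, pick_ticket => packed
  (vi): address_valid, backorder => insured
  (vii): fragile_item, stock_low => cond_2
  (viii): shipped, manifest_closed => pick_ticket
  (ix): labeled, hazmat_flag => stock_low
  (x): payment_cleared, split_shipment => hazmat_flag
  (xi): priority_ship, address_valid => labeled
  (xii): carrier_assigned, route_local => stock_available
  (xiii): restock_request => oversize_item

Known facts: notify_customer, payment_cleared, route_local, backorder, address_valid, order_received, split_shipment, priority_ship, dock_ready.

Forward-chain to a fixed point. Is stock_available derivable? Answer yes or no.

Round 1 — (ii), (iii), (vi), (x), (xi), derive fragile_item, manifest_closed, insured, hazmat_flag, labeled.
Round 2 — (ix), derive stock_low.
Round 3 — (i), (vii), derive shipped, cond_2.
Round 4 — (viii), derive pick_ticket.
Round 5 — (iv), derive packed.
Fixed point reached. stock_available is concluded only by (xii); (xii) needs carrier_assigned (never derived).

no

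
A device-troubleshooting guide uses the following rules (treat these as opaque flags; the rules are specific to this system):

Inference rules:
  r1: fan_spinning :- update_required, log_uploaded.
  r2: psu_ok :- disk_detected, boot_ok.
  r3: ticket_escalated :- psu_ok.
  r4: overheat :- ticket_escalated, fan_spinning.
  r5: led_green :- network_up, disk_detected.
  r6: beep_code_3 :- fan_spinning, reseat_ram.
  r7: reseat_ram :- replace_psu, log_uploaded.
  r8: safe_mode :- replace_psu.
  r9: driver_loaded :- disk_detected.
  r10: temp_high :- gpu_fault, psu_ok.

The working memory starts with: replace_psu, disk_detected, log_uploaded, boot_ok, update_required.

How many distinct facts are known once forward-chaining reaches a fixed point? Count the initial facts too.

13

Round 1 fires r1, r2, r7, r8, r9, giving fan_spinning, psu_ok, reseat_ram, safe_mode, driver_loaded.
Round 2 fires r3, r6, giving ticket_escalated, beep_code_3.
Round 3 fires r4, giving overheat.
Closure: {beep_code_3, boot_ok, disk_detected, driver_loaded, fan_spinning, log_uploaded, overheat, psu_ok, replace_psu, reseat_ram, safe_mode, ticket_escalated, update_required} — 13 facts.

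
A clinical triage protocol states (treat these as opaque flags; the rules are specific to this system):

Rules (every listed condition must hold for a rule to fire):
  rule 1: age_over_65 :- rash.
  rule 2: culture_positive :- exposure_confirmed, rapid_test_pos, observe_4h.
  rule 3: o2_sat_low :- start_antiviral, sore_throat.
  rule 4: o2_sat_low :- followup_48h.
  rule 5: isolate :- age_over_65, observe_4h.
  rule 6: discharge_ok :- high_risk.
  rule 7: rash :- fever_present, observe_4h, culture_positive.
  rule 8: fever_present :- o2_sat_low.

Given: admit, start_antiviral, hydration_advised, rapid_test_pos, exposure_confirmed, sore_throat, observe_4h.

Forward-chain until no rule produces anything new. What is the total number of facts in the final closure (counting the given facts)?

Round 1: rule 2 [culture_positive :- exposure_confirmed, rapid_test_pos, observe_4h.]; rule 3 [o2_sat_low :- start_antiviral, sore_throat.]. New: culture_positive, o2_sat_low.
Round 2: rule 8 [fever_present :- o2_sat_low.]. New: fever_present.
Round 3: rule 7 [rash :- fever_present, observe_4h, culture_positive.]. New: rash.
Round 4: rule 1 [age_over_65 :- rash.]. New: age_over_65.
Round 5: rule 5 [isolate :- age_over_65, observe_4h.]. New: isolate.
Closure: {admit, age_over_65, culture_positive, exposure_confirmed, fever_present, hydration_advised, isolate, o2_sat_low, observe_4h, rapid_test_pos, rash, sore_throat, start_antiviral} — 13 facts.

13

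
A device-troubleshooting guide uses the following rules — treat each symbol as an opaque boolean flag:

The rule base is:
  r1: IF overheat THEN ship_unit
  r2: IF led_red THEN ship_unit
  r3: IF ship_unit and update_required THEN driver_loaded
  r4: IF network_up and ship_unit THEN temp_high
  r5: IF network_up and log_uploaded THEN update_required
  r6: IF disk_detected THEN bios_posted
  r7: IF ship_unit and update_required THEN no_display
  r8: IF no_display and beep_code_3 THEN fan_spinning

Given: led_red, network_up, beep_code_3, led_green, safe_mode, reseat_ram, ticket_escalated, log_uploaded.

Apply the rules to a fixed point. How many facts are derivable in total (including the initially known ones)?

Round 1 — r2, r5, derive ship_unit, update_required.
Round 2 — r3, r4, r7, derive driver_loaded, temp_high, no_display.
Round 3 — r8, derive fan_spinning.
Closure: {beep_code_3, driver_loaded, fan_spinning, led_green, led_red, log_uploaded, network_up, no_display, reseat_ram, safe_mode, ship_unit, temp_high, ticket_escalated, update_required} — 14 facts.

14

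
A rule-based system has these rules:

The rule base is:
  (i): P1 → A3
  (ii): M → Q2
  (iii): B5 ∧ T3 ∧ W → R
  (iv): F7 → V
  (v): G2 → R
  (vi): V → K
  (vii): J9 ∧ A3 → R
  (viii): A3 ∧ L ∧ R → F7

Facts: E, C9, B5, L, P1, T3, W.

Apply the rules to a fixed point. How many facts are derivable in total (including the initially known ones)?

12

Round 1 — (i), (iii), derive A3, R.
Round 2 — (viii), derive F7.
Round 3 — (iv), derive V.
Round 4 — (vi), derive K.
Closure: {A3, B5, C9, E, F7, K, L, P1, R, T3, V, W} — 12 facts.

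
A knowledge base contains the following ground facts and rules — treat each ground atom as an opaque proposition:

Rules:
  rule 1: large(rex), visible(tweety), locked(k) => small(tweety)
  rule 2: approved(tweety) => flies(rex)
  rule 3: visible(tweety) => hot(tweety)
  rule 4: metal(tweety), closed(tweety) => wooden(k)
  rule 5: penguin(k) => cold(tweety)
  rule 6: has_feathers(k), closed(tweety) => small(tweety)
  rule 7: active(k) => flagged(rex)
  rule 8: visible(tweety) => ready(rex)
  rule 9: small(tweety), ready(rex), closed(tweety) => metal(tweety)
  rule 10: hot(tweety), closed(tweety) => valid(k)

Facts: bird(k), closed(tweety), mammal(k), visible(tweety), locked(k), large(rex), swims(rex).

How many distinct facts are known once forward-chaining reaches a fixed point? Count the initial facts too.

Round 1: rule 1 [large(rex), visible(tweety), locked(k) => small(tweety)]; rule 3 [visible(tweety) => hot(tweety)]; rule 8 [visible(tweety) => ready(rex)]. Adds small(tweety), hot(tweety), ready(rex).
Round 2: rule 9 [small(tweety), ready(rex), closed(tweety) => metal(tweety)]; rule 10 [hot(tweety), closed(tweety) => valid(k)]. Adds metal(tweety), valid(k).
Round 3: rule 4 [metal(tweety), closed(tweety) => wooden(k)]. Adds wooden(k).
Closure: {bird(k), closed(tweety), hot(tweety), large(rex), locked(k), mammal(k), metal(tweety), ready(rex), small(tweety), swims(rex), valid(k), visible(tweety), wooden(k)} — 13 facts.

13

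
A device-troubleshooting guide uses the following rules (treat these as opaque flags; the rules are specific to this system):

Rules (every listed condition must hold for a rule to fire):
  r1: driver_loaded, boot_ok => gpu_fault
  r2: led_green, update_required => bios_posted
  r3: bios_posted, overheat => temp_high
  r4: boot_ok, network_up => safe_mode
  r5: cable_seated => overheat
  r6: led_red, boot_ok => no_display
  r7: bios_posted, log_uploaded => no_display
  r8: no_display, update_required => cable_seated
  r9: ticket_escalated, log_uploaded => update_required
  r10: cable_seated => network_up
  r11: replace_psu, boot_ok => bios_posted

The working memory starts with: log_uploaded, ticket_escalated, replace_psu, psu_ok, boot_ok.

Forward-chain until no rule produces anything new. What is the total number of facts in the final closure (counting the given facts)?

Round 1 — r9, r11, derive update_required, bios_posted.
Round 2 — r7, derive no_display.
Round 3 — r8, derive cable_seated.
Round 4 — r5, r10, derive overheat, network_up.
Round 5 — r3, r4, derive temp_high, safe_mode.
Closure: {bios_posted, boot_ok, cable_seated, log_uploaded, network_up, no_display, overheat, psu_ok, replace_psu, safe_mode, temp_high, ticket_escalated, update_required} — 13 facts.

13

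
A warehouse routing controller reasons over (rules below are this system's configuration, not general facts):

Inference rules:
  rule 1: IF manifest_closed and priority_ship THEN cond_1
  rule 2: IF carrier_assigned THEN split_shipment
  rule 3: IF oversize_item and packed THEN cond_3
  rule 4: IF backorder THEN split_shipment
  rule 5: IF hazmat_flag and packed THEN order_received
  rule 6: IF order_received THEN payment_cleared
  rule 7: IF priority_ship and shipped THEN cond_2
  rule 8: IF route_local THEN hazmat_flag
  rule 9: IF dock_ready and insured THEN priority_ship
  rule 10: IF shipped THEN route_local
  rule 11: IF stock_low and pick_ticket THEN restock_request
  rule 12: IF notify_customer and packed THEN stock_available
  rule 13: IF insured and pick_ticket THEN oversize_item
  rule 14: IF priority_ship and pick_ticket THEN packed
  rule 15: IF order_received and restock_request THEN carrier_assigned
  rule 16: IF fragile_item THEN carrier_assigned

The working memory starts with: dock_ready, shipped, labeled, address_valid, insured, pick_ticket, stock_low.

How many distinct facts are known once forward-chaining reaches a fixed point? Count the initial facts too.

19

[1] rule 9 [IF dock_ready and insured THEN priority_ship]; rule 10 [IF shipped THEN route_local]; rule 11 [IF stock_low and pick_ticket THEN restock_request]; rule 13 [IF insured and pick_ticket THEN oversize_item]. ⇒ new: priority_ship, route_local, restock_request, oversize_item.
[2] rule 7 [IF priority_ship and shipped THEN cond_2]; rule 8 [IF route_local THEN hazmat_flag]; rule 14 [IF priority_ship and pick_ticket THEN packed]. ⇒ new: cond_2, hazmat_flag, packed.
[3] rule 3 [IF oversize_item and packed THEN cond_3]; rule 5 [IF hazmat_flag and packed THEN order_received]. ⇒ new: cond_3, order_received.
[4] rule 6 [IF order_received THEN payment_cleared]; rule 15 [IF order_received and restock_request THEN carrier_assigned]. ⇒ new: payment_cleared, carrier_assigned.
[5] rule 2 [IF carrier_assigned THEN split_shipment]. ⇒ new: split_shipment.
Closure: {address_valid, carrier_assigned, cond_2, cond_3, dock_ready, hazmat_flag, insured, labeled, order_received, oversize_item, packed, payment_cleared, pick_ticket, priority_ship, restock_request, route_local, shipped, split_shipment, stock_low} — 19 facts.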